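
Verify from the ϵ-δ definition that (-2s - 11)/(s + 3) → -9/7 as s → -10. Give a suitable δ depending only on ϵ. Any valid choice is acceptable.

δ = min(7/2, (49/10)ϵ)

Let ϵ > 0. We want δ > 0 with 0 < |s + 10| < δ ⇒ |(-2s - 11)/(s + 3) + 9/7| < ϵ.
Combining over a common denominator, (-2s - 11)/(s + 3) + 9/7 = [(-2s - 11)·(-7) − 9·(s + 3)] / [(-7)·(s + 3)] = 5(s + 10) / ((-7)(s + 3)).
So |(-2s - 11)/(s + 3) + 9/7| = 5|s + 10| / (7·|s + 3|).
Restrict δ ≤ 7/2. Then |s + 10| < 7/2 gives |s + 3| = |(s + 10) + (-7)| ≥ 7 − 7/2 = 7/2.
Hence |(-2s - 11)/(s + 3) + 9/7| < 5|s + 10|/(7·(7/2)) = (10/49)|s + 10|, which is < ϵ once |s + 10| < (49/10)ϵ.
Take δ = min(7/2, (49/10)ϵ). Then 0 < |s + 10| < δ forces both bounds, so |(-2s - 11)/(s + 3) + 9/7| < ϵ.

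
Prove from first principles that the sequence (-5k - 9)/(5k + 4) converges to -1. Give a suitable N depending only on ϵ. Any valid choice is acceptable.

Suppose ϵ > 0. For k ≥ 1, |(-5k - 9)/(5k + 4) + 1| = |-25|/(5(5k + 4)) = 25/(5(5k + 4)).
Since 5k + 4 ≥ 5k for k ≥ 1, this is ≤ 25/(5·5k) = 1/k.
So |(-5k - 9)/(5k + 4) + 1| < ϵ whenever k > 1/ϵ.
Take N = 1/ϵ. If k > N then |(-5k - 9)/(5k + 4) + 1| ≤ 1/k < ϵ.

N = 1/ϵ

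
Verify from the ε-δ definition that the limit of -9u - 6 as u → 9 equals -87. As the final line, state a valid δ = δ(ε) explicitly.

δ = ε/9

Let ε > 0 be given. We need δ > 0 so that 0 < |u − 9| < δ implies |(-9u - 6) + 87| < ε.
Since (-9u - 6) + 87 = -9(u − 9), we have |(-9u - 6) + 87| = 9|u − 9|.
Thus it suffices that |u − 9| < ε/9.
Choosing δ = ε/9 gives |(-9u - 6) + 87| = 9|u − 9| < ε whenever |u − 9| < δ.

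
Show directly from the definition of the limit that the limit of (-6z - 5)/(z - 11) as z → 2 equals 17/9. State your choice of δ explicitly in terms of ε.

Let ε > 0. We want δ > 0 with 0 < |z − 2| < δ ⇒ |(-6z - 5)/(z - 11) − (17/9)| < ε.
Combining over a common denominator, (-6z - 5)/(z - 11) − (17/9) = [(-6z - 5)·(-9) − (-17)·(z - 11)] / [(-9)·(z - 11)] = 71(z − 2) / ((-9)(z - 11)).
So |(-6z - 5)/(z - 11) − (17/9)| = 71|z − 2| / (9·|z − 11|).
Restrict δ ≤ 9/2. Then |z − 2| < 9/2 gives |z − 11| = |(z − 2) + (-9)| ≥ 9 − 9/2 = 9/2.
Hence |(-6z - 5)/(z - 11) − (17/9)| < 71|z − 2|/(9·(9/2)) = (142/81)|z − 2|, which is < ε once |z − 2| < (81/142)ε.
Take δ = min(9/2, (81/142)ε). Then 0 < |z − 2| < δ forces both bounds, so |(-6z - 5)/(z - 11) − (17/9)| < ε.

δ = min(9/2, (81/142)ε)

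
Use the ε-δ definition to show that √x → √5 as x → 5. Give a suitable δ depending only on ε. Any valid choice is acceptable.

δ = min(5, √5·ε)

Suppose ε > 0. We want δ > 0 such that 0 < |x − 5| < δ implies |√x − √5| < ε.
Rationalise: √x − √5 = (x − 5)/(√x + √5), so |√x − √5| = |x − 5|/(√x + √5).
Restrict δ ≤ 5 so that |x − 5| < 5 forces x > 0, and then √x + √5 > √5.
Hence |√x − √5| < |x − 5|/√5, which is < ε once |x − 5| < √5·ε.
Take δ = min(5, √5·ε). If 0 < |x − 5| < δ then x > 0 and |√x − √5| < |x − 5|/√5 < ε.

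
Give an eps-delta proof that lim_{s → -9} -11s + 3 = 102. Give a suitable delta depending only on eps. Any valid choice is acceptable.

Let eps > 0 be given. We need delta > 0 so that 0 < |s + 9| < delta implies |(-11s + 3) − 102| < eps.
Since (-11s + 3) − 102 = -11(s + 9), we have |(-11s + 3) − 102| = 11|s + 9|.
So 11|s + 9| < eps exactly when |s + 9| < eps/11.
Take delta = eps/11. If 0 < |s + 9| < delta then |(-11s + 3) − 102| = 11|s + 9| < 11·(eps/11) = eps.

delta = eps/11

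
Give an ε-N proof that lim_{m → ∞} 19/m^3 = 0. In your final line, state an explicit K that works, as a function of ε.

Suppose ε > 0. For m ≥ 1, |19/m^3 − 0| = 19/m^3.
19/m^3 < ε ⇔ m^3 > 19/ε ⇔ m > (19/ε)^{1/3}.
Take K = (19/ε)^{1/3}. Then m > K implies 19/m^3 < ε.

K = (19/ε)^{1/3}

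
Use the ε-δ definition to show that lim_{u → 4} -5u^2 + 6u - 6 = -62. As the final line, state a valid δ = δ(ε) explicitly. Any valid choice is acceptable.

δ = min(1, ε/39)

Let ε > 0. We want δ > 0 such that 0 < |u − 4| < δ implies |(-5u^2 + 6u - 6) + 62| < ε.
(-5u^2 + 6u - 6) + 62 = -5u^2 + 6u + 56 = (u − 4)(-5u - 14).
So |(-5u^2 + 6u - 6) + 62| = |u − 4|·|-5u - 14|.
Require δ ≤ 1. Then |u − 4| < 1 gives |u| < 5, and by the triangle inequality |-5u - 14| ≤ 5·5 + 14 = 39.
Hence |(-5u^2 + 6u - 6) + 62| ≤ 39|u − 4| < ε provided |u − 4| < ε/39.
Choosing δ = min(1, ε/39) ensures both conditions, hence |(-5u^2 + 6u - 6) + 62| < ε.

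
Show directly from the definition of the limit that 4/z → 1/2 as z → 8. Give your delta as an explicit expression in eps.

delta = min(4, 8eps)

Let eps > 0 be given. We seek delta > 0 such that 0 < |z − 8| < delta implies |4/z − (1/2)| < eps.
|4/z − (1/2)| = 4·|8 − z|/(8·|z|) = 4|z − 8|/(8|z|).
Restrict delta ≤ 4. Then |z − 8| < 4 gives |z| > 4, so 8|z| > 32.
Then |4/z − (1/2)| < 4|z − 8|/32, which is < eps when |z − 8| < 8eps.
Take delta = min(4, 8eps). Then 0 < |z − 8| < delta gives both |z − 8| < 4 and |z − 8| < 8eps, so |4/z − (1/2)| < eps.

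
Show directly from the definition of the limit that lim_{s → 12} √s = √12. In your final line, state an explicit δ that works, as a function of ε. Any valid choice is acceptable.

Let ε > 0. We want δ > 0 such that 0 < |s − 12| < δ implies |√s − √12| < ε.
Multiplying by the conjugate, |√s − √12| = |s − 12|/(√s + √12).
Restrict δ ≤ 12 so that |s − 12| < 12 forces s > 0, and then √s + √12 > √12.
Hence |√s − √12| < |s − 12|/√12, which is < ε once |s − 12| < √12·ε.
Take δ = min(12, √12·ε). If 0 < |s − 12| < δ then s > 0 and |√s − √12| < |s − 12|/√12 < ε.

δ = min(12, √12·ε)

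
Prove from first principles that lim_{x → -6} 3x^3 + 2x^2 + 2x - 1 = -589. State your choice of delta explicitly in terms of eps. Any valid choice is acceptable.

delta = min(1, eps/357)

Fix eps > 0. We want delta > 0 such that 0 < |x + 6| < delta implies |(3x^3 + 2x^2 + 2x - 1) + 589| < eps.
(3x^3 + 2x^2 + 2x - 1) + 589 = 3x^3 + 2x^2 + 2x + 588 = (x + 6)(3x^2 - 16x + 98).
So |(3x^3 + 2x^2 + 2x - 1) + 589| = |x + 6|·|3x^2 - 16x + 98|.
Require delta ≤ 1. Then |x + 6| < 1 gives |x| < 7, and by the triangle inequality |3x^2 - 16x + 98| ≤ 3·7^2 + 16·7 + 98 = 357.
Hence |(3x^3 + 2x^2 + 2x - 1) + 589| ≤ 357|x + 6| < eps provided |x + 6| < eps/357.
Choosing delta = min(1, eps/357) ensures both conditions, hence |(3x^3 + 2x^2 + 2x - 1) + 589| < eps.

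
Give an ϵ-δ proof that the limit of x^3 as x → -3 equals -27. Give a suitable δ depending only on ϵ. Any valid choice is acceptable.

Let ϵ > 0 be given. We seek δ > 0 with 0 < |x + 3| < δ ⇒ |x^3 + 27| < ϵ.
Factor: x^3 + 27 = (x + 3)(x^2 - 3x + 9), so |x^3 + 27| = |x + 3|·|x^2 - 3x + 9|.
Restrict δ ≤ 2. Then |x + 3| < 2 gives |x| < 5, so by the triangle inequality |x^2 - 3x + 9| ≤ 5^2 + 3·5 + 9 = 49.
Hence |x^3 + 27| ≤ 49|x + 3|, which is < ϵ once |x + 3| < ϵ/49.
Take δ = min(2, ϵ/49). If 0 < |x + 3| < δ then both bounds hold and |x^3 + 27| ≤ 49|x + 3| < 49·(ϵ/49) = ϵ.

δ = min(2, ϵ/49)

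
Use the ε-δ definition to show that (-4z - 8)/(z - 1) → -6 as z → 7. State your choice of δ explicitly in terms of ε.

δ = min(3, (3/2)ε)

Fix ε > 0. We want δ > 0 with 0 < |z − 7| < δ ⇒ |(-4z - 8)/(z - 1) + 6| < ε.
Combining over a common denominator, (-4z - 8)/(z - 1) + 6 = [(-4z - 8)·6 − (-36)·(z - 1)] / [6·(z - 1)] = 12(z − 7) / (6(z - 1)).
So |(-4z - 8)/(z - 1) + 6| = 12|z − 7| / (6·|z − 1|).
Require δ ≤ 3, so |z − 1| ≥ |6| − |z − 7| > 6 − 3 = 3.
Hence |(-4z - 8)/(z - 1) + 6| < 12|z − 7|/(6·3) = (2/3)|z − 7|, which is < ε once |z − 7| < (3/2)ε.
Take δ = min(3, (3/2)ε). Then 0 < |z − 7| < δ forces both bounds, so |(-4z - 8)/(z - 1) + 6| < ε.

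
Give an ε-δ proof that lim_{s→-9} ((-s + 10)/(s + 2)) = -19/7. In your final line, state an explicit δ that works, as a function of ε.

δ = min(7/2, (49/24)ε)

Let ε > 0 be given. We want δ > 0 with 0 < |s + 9| < δ ⇒ |(-s + 10)/(s + 2) + 19/7| < ε.
Combining over a common denominator, (-s + 10)/(s + 2) + 19/7 = [(-s + 10)·(-7) − 19·(s + 2)] / [(-7)·(s + 2)] = -12(s + 9) / ((-7)(s + 2)).
So |(-s + 10)/(s + 2) + 19/7| = 12|s + 9| / (7·|s + 2|).
Require δ ≤ 7/2, so |s + 2| ≥ |-7| − |s + 9| > 7 − 7/2 = 7/2.
Hence |(-s + 10)/(s + 2) + 19/7| < 12|s + 9|/(7·(7/2)) = (24/49)|s + 9|, which is < ε once |s + 9| < (49/24)ε.
Take δ = min(7/2, (49/24)ε). Then 0 < |s + 9| < δ forces both bounds, so |(-s + 10)/(s + 2) + 19/7| < ε.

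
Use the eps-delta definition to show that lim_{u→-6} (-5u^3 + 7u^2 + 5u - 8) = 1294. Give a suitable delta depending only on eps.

Suppose eps > 0. We want delta > 0 such that 0 < |u + 6| < delta implies |(-5u^3 + 7u^2 + 5u - 8) − 1294| < eps.
(-5u^3 + 7u^2 + 5u - 8) − 1294 = -5u^3 + 7u^2 + 5u - 1302 = (u + 6)(-5u^2 + 37u - 217).
So |(-5u^3 + 7u^2 + 5u - 8) − 1294| = |u + 6|·|-5u^2 + 37u - 217|.
Require delta ≤ 1. Then |u + 6| < 1 gives |u| < 7, and by the triangle inequality |-5u^2 + 37u - 217| ≤ 5·7^2 + 37·7 + 217 = 721.
Hence |(-5u^3 + 7u^2 + 5u - 8) − 1294| ≤ 721|u + 6| < eps provided |u + 6| < eps/721.
Choosing delta = min(1, eps/721) ensures both conditions, hence |(-5u^3 + 7u^2 + 5u - 8) − 1294| < eps.

delta = min(1, eps/721)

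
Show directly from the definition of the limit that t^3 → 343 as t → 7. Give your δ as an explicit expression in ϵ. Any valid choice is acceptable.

δ = min(1, ϵ/169)

Fix ϵ > 0. We seek δ > 0 with 0 < |t − 7| < δ ⇒ |t^3 − 343| < ϵ.
Factor: t^3 − 343 = (t − 7)(t^2 + 7t + 49), so |t^3 − 343| = |t − 7|·|t^2 + 7t + 49|.
Impose δ ≤ 1 so that |t| < 8; then |t^2 + 7t + 49| ≤ 169.
Hence |t^3 − 343| ≤ 169|t − 7|, which is < ϵ once |t − 7| < ϵ/169.
Take δ = min(1, ϵ/169). If 0 < |t − 7| < δ then both bounds hold and |t^3 − 343| ≤ 169|t − 7| < 169·(ϵ/169) = ϵ.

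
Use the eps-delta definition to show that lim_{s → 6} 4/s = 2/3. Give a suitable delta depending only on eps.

Suppose eps > 0. We seek delta > 0 such that 0 < |s − 6| < delta implies |4/s − (2/3)| < eps.
|4/s − (2/3)| = 4·|6 − s|/(6·|s|) = 4|s − 6|/(6|s|).
Restrict delta ≤ 3. Then |s − 6| < 3 gives |s| > 3, so 6|s| > 18.
Then |4/s − (2/3)| < 4|s − 6|/18, which is < eps when |s − 6| < (9/2)eps.
Take delta = min(3, (9/2)eps). Then 0 < |s − 6| < delta gives both |s − 6| < 3 and |s − 6| < (9/2)eps, so |4/s − (2/3)| < eps.

delta = min(3, (9/2)eps)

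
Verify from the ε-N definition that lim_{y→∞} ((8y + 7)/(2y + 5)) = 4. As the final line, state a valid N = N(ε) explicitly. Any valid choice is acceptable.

N = (13/2)/ε

Let ε > 0. We seek N > 0 such that y > N implies |(8y + 7)/(2y + 5) − 4| < ε.
(8y + 7)/(2y + 5) − 4 = (2(8y + 7) − 8(2y + 5)) / (2(2y + 5)) = -26/(2(2y + 5)).
For y > 0 we have 2y + 5 > 2y, so |(8y + 7)/(2y + 5) − 4| = 26/(2(2y + 5)) < 26/(2·2y) = (13/2)/y.
Thus |(8y + 7)/(2y + 5) − 4| < ε whenever y > (13/2)/ε.
Take N = (13/2)/ε. If y > N then |(8y + 7)/(2y + 5) − 4| < (13/2)/y < ε.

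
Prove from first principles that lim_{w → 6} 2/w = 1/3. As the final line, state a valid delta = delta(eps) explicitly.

delta = min(3, 9eps)

Suppose eps > 0. We seek delta > 0 such that 0 < |w − 6| < delta implies |2/w − (1/3)| < eps.
|2/w − (1/3)| = 2·|6 − w|/(6·|w|) = 2|w − 6|/(6|w|).
Require delta ≤ 3 so that |w| > 6 − 3 = 3, hence 6|w| > 18.
Then |2/w − (1/3)| < 2|w − 6|/18, which is < eps when |w − 6| < 9eps.
Take delta = min(3, 9eps). Then 0 < |w − 6| < delta gives both |w − 6| < 3 and |w − 6| < 9eps, so |2/w − (1/3)| < eps.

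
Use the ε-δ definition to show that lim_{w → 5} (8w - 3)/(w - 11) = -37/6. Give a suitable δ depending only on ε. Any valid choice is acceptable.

Let ε > 0 be given. We want δ > 0 with 0 < |w − 5| < δ ⇒ |(8w - 3)/(w - 11) + 37/6| < ε.
Combining over a common denominator, (8w - 3)/(w - 11) + 37/6 = [(8w - 3)·(-6) − 37·(w - 11)] / [(-6)·(w - 11)] = -85(w − 5) / ((-6)(w - 11)).
So |(8w - 3)/(w - 11) + 37/6| = 85|w − 5| / (6·|w − 11|).
Require δ ≤ 3, so |w − 11| ≥ |-6| − |w − 5| > 6 − 3 = 3.
Hence |(8w - 3)/(w - 11) + 37/6| < 85|w − 5|/(6·3) = (85/18)|w − 5|, which is < ε once |w − 5| < (18/85)ε.
Take δ = min(3, (18/85)ε). Then 0 < |w − 5| < δ forces both bounds, so |(8w - 3)/(w - 11) + 37/6| < ε.

δ = min(3, (18/85)ε)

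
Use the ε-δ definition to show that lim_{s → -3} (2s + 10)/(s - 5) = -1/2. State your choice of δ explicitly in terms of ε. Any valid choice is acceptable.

δ = min(4, (8/5)ε)

Let ε > 0 be given. We want δ > 0 with 0 < |s + 3| < δ ⇒ |(2s + 10)/(s - 5) + 1/2| < ε.
Combining over a common denominator, (2s + 10)/(s - 5) + 1/2 = [(2s + 10)·(-8) − 4·(s - 5)] / [(-8)·(s - 5)] = -20(s + 3) / ((-8)(s - 5)).
So |(2s + 10)/(s - 5) + 1/2| = 20|s + 3| / (8·|s − 5|).
Restrict δ ≤ 4. Then |s + 3| < 4 gives |s − 5| = |(s + 3) + (-8)| ≥ 8 − 4 = 4.
Hence |(2s + 10)/(s - 5) + 1/2| < 20|s + 3|/(8·4) = (5/8)|s + 3|, which is < ε once |s + 3| < (8/5)ε.
Take δ = min(4, (8/5)ε). Then 0 < |s + 3| < δ forces both bounds, so |(2s + 10)/(s - 5) + 1/2| < ε.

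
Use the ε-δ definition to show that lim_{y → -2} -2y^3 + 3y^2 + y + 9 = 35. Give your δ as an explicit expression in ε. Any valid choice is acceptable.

Suppose ε > 0. We want δ > 0 such that 0 < |y + 2| < δ implies |(-2y^3 + 3y^2 + y + 9) − 35| < ε.
(-2y^3 + 3y^2 + y + 9) − 35 = -2y^3 + 3y^2 + y - 26 = (y + 2)(-2y^2 + 7y - 13).
So |(-2y^3 + 3y^2 + y + 9) − 35| = |y + 2|·|-2y^2 + 7y - 13|.
Require δ ≤ 2. Then |y + 2| < 2 gives |y| < 4, and by the triangle inequality |-2y^2 + 7y - 13| ≤ 2·4^2 + 7·4 + 13 = 73.
Hence |(-2y^3 + 3y^2 + y + 9) − 35| ≤ 73|y + 2| < ε provided |y + 2| < ε/73.
Take δ = min(2, ε/73). Then 0 < |y + 2| < δ gives both |y + 2| < 2 and |y + 2| < ε/73, so |(-2y^3 + 3y^2 + y + 9) − 35| < ε.

δ = min(2, ε/73)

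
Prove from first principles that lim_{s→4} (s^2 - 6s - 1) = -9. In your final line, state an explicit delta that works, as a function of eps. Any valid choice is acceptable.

delta = min(1, eps/7)

Let eps > 0 be given. We want delta > 0 such that 0 < |s − 4| < delta implies |(s^2 - 6s - 1) + 9| < eps.
(s^2 - 6s - 1) + 9 = s^2 - 6s + 8 = (s − 4)(s - 2).
So |(s^2 - 6s - 1) + 9| = |s − 4|·|s - 2|.
Require delta ≤ 1. Then |s − 4| < 1 gives |s| < 5, and by the triangle inequality |s - 2| ≤ 5 + 2 = 7.
Hence |(s^2 - 6s - 1) + 9| ≤ 7|s − 4| < eps provided |s − 4| < eps/7.
Choosing delta = min(1, eps/7) ensures both conditions, hence |(s^2 - 6s - 1) + 9| < eps.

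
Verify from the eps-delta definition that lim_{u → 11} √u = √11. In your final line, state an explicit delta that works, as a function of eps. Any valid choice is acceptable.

Fix eps > 0. We want delta > 0 such that 0 < |u − 11| < delta implies |√u − √11| < eps.
Multiplying by the conjugate, |√u − √11| = |u − 11|/(√u + √11).
Restrict delta ≤ 11 so that |u − 11| < 11 forces u > 0, and then √u + √11 > √11.
Hence |√u − √11| < |u − 11|/√11, which is < eps once |u − 11| < √11·eps.
Take delta = min(11, √11·eps). If 0 < |u − 11| < delta then u > 0 and |√u − √11| < |u − 11|/√11 < eps.

delta = min(11, √11·eps)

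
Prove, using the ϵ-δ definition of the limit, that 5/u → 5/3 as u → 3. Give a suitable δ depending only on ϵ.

δ = min(3/2, (9/10)ϵ)

Let ϵ > 0 be given. We seek δ > 0 such that 0 < |u − 3| < δ implies |5/u − (5/3)| < ϵ.
|5/u − (5/3)| = 5·|3 − u|/(3·|u|) = 5|u − 3|/(3|u|).
Require δ ≤ 3/2 so that |u| > 3 − 3/2 = 3/2, hence 3|u| > 9/2.
Then |5/u − (5/3)| < 5|u − 3|/(9/2), which is < ϵ when |u − 3| < (9/10)ϵ.
Take δ = min(3/2, (9/10)ϵ). Then 0 < |u − 3| < δ gives both |u − 3| < 3/2 and |u − 3| < (9/10)ϵ, so |5/u − (5/3)| < ϵ.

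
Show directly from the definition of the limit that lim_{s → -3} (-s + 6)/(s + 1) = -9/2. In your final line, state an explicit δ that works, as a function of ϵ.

δ = min(1, (2/7)ϵ)

Let ϵ > 0. We want δ > 0 with 0 < |s + 3| < δ ⇒ |(-s + 6)/(s + 1) + 9/2| < ϵ.
Combining over a common denominator, (-s + 6)/(s + 1) + 9/2 = [(-s + 6)·(-2) − 9·(s + 1)] / [(-2)·(s + 1)] = -7(s + 3) / ((-2)(s + 1)).
So |(-s + 6)/(s + 1) + 9/2| = 7|s + 3| / (2·|s + 1|).
Require δ ≤ 1, so |s + 1| ≥ |-2| − |s + 3| > 2 − 1 = 1.
Hence |(-s + 6)/(s + 1) + 9/2| < 7|s + 3|/(2·1) = (7/2)|s + 3|, which is < ϵ once |s + 3| < (2/7)ϵ.
Take δ = min(1, (2/7)ϵ). Then 0 < |s + 3| < δ forces both bounds, so |(-s + 6)/(s + 1) + 9/2| < ϵ.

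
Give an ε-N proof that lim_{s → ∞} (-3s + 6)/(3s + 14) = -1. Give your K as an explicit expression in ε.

Fix ε > 0. We seek K > 0 such that s > K implies |(-3s + 6)/(3s + 14) + 1| < ε.
(-3s + 6)/(3s + 14) + 1 = (3(-3s + 6) − (-3)(3s + 14)) / (3(3s + 14)) = 60/(3(3s + 14)).
For s > 0 we have 3s + 14 > 3s, so |(-3s + 6)/(3s + 14) + 1| = 60/(3(3s + 14)) < 60/(3·3s) = (20/3)/s.
Thus |(-3s + 6)/(3s + 14) + 1| < ε whenever s > (20/3)/ε.
Take K = (20/3)/ε. If s > K then |(-3s + 6)/(3s + 14) + 1| < (20/3)/s < ε.

K = (20/3)/ε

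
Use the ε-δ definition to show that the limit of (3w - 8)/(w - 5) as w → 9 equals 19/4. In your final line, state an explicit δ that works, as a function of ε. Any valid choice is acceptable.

Suppose ε > 0. We want δ > 0 with 0 < |w − 9| < δ ⇒ |(3w - 8)/(w - 5) − (19/4)| < ε.
Combining over a common denominator, (3w - 8)/(w - 5) − (19/4) = [(3w - 8)·4 − 19·(w - 5)] / [4·(w - 5)] = -7(w − 9) / (4(w - 5)).
So |(3w - 8)/(w - 5) − (19/4)| = 7|w − 9| / (4·|w − 5|).
Restrict δ ≤ 2. Then |w − 9| < 2 gives |w − 5| = |(w − 9) + 4| ≥ 4 − 2 = 2.
Hence |(3w - 8)/(w - 5) − (19/4)| < 7|w − 9|/(4·2) = (7/8)|w − 9|, which is < ε once |w − 9| < (8/7)ε.
Take δ = min(2, (8/7)ε). Then 0 < |w − 9| < δ forces both bounds, so |(3w - 8)/(w - 5) − (19/4)| < ε.

δ = min(2, (8/7)ε)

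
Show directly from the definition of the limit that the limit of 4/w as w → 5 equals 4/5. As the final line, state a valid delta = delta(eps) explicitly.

Let eps > 0. We seek delta > 0 such that 0 < |w − 5| < delta implies |4/w − (4/5)| < eps.
|4/w − (4/5)| = 4·|5 − w|/(5·|w|) = 4|w − 5|/(5|w|).
Require delta ≤ 5/2 so that |w| > 5 − 5/2 = 5/2, hence 5|w| > 25/2.
Then |4/w − (4/5)| < 4|w − 5|/(25/2), which is < eps when |w − 5| < (25/8)eps.
Take delta = min(5/2, (25/8)eps). Then 0 < |w − 5| < delta gives both |w − 5| < 5/2 and |w − 5| < (25/8)eps, so |4/w − (4/5)| < eps.

delta = min(5/2, (25/8)eps)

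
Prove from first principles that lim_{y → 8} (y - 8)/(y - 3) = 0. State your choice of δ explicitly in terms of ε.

δ = min(5/2, (5/2)ε)

Let ε > 0 be given. We want δ > 0 with 0 < |y − 8| < δ ⇒ |(y - 8)/(y - 3) − 0| < ε.
Combining over a common denominator, (y - 8)/(y - 3) − 0 = [(y - 8)·5 − 0·(y - 3)] / [5·(y - 3)] = 5(y − 8) / (5(y - 3)).
So |(y - 8)/(y - 3) − 0| = 5|y − 8| / (5·|y − 3|).
Restrict δ ≤ 5/2. Then |y − 8| < 5/2 gives |y − 3| = |(y − 8) + 5| ≥ 5 − 5/2 = 5/2.
Hence |(y - 8)/(y - 3) − 0| < 5|y − 8|/(5·(5/2)) = (2/5)|y − 8|, which is < ε once |y − 8| < (5/2)ε.
Take δ = min(5/2, (5/2)ε). Then 0 < |y − 8| < δ forces both bounds, so |(y - 8)/(y - 3) − 0| < ε.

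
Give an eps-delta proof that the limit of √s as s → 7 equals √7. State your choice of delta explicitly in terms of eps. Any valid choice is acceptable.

delta = min(7, √7·eps)

Let eps > 0. We want delta > 0 such that 0 < |s − 7| < delta implies |√s − √7| < eps.
Rationalise: √s − √7 = (s − 7)/(√s + √7), so |√s − √7| = |s − 7|/(√s + √7).
Restrict delta ≤ 7 so that |s − 7| < 7 forces s > 0, and then √s + √7 > √7.
Hence |√s − √7| < |s − 7|/√7, which is < eps once |s − 7| < √7·eps.
Take delta = min(7, √7·eps). If 0 < |s − 7| < delta then s > 0 and |√s − √7| < |s − 7|/√7 < eps.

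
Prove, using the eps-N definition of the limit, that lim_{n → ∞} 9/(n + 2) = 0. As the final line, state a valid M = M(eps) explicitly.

M = 9/eps

Let eps > 0. For n ≥ 1, |9/(n + 2) − 0| = 9/(n + 2) ≤ 9/n.
We need 9/n < eps, i.e. n > 9/eps.
Take M = 9/eps. If n > M then |9/(n + 2)| ≤ 9/n < eps.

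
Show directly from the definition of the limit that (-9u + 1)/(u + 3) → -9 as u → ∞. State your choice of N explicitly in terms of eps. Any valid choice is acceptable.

N = 28/eps

Let eps > 0 be given. We seek N > 0 such that u > N implies |(-9u + 1)/(u + 3) + 9| < eps.
(-9u + 1)/(u + 3) + 9 = ((-9u + 1) − (-9)(u + 3)) / ((u + 3)) = 28/((u + 3)).
For u > 0 we have u + 3 > u, so |(-9u + 1)/(u + 3) + 9| = 28/((u + 3)) < 28/(u) = 28/u.
Thus |(-9u + 1)/(u + 3) + 9| < eps whenever u > 28/eps.
Take N = 28/eps. If u > N then |(-9u + 1)/(u + 3) + 9| < 28/u < eps.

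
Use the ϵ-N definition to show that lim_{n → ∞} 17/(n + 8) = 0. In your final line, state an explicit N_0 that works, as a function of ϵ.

N_0 = 17/ϵ

Let ϵ > 0. For n ≥ 1, |17/(n + 8) − 0| = 17/(n + 8) ≤ 17/n.
We need 17/n < ϵ, i.e. n > 17/ϵ.
Take N_0 = 17/ϵ. If n > N_0 then |17/(n + 8)| ≤ 17/n < ϵ.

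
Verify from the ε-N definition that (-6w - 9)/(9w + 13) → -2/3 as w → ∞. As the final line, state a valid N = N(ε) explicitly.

Let ε > 0. We seek N > 0 such that w > N implies |(-6w - 9)/(9w + 13) + 2/3| < ε.
(-6w - 9)/(9w + 13) + 2/3 = (9(-6w - 9) − (-6)(9w + 13)) / (9(9w + 13)) = -3/(9(9w + 13)).
For w > 0 we have 9w + 13 > 9w, so |(-6w - 9)/(9w + 13) + 2/3| = 3/(9(9w + 13)) < 3/(9·9w) = (1/27)/w.
Thus |(-6w - 9)/(9w + 13) + 2/3| < ε whenever w > (1/27)/ε.
Take N = (1/27)/ε. If w > N then |(-6w - 9)/(9w + 13) + 2/3| < (1/27)/w < ε.

N = (1/27)/ε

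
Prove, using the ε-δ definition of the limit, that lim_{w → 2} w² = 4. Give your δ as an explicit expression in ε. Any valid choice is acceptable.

Fix ε > 0. We seek δ > 0 with 0 < |w − 2| < δ ⇒ |w² − 4| < ε.
Factor: w² − 4 = (w − 2)(w + 2), so |w² − 4| = |w − 2|·|w + 2|.
Impose δ ≤ 1 so that |w| < 3; then |w + 2| ≤ 5.
Hence |w² − 4| ≤ 5|w − 2|, which is < ε once |w − 2| < ε/5.
Take δ = min(1, ε/5). If 0 < |w − 2| < δ then both bounds hold and |w² − 4| ≤ 5|w − 2| < 5·(ε/5) = ε.

δ = min(1, ε/5)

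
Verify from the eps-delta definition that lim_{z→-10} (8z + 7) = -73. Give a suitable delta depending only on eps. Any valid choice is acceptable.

delta = eps/8

Suppose eps > 0. We need delta > 0 so that 0 < |z + 10| < delta implies |(8z + 7) + 73| < eps.
|(8z + 7) + 73| = |8z + 80| = 8|z + 10|.
Thus it suffices that |z + 10| < eps/8.
Take delta = eps/8. If 0 < |z + 10| < delta then |(8z + 7) + 73| = 8|z + 10| < 8·(eps/8) = eps.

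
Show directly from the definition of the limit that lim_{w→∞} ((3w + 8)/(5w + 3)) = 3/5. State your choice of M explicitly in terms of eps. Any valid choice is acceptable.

Fix eps > 0. We seek M > 0 such that w > M implies |(3w + 8)/(5w + 3) − (3/5)| < eps.
(3w + 8)/(5w + 3) − (3/5) = (5(3w + 8) − 3(5w + 3)) / (5(5w + 3)) = 31/(5(5w + 3)).
For w > 0 we have 5w + 3 > 5w, so |(3w + 8)/(5w + 3) − (3/5)| = 31/(5(5w + 3)) < 31/(5·5w) = (31/25)/w.
Thus |(3w + 8)/(5w + 3) − (3/5)| < eps whenever w > (31/25)/eps.
Take M = (31/25)/eps. If w > M then |(3w + 8)/(5w + 3) − (3/5)| < (31/25)/w < eps.

M = (31/25)/eps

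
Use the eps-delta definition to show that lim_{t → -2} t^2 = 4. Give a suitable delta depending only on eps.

delta = min(1, eps/5)

Fix eps > 0. We seek delta > 0 with 0 < |t + 2| < delta ⇒ |t^2 − 4| < eps.
Factor: t^2 − 4 = (t + 2)(t - 2), so |t^2 − 4| = |t + 2|·|t - 2|.
Impose delta ≤ 1 so that |t| < 3; then |t - 2| ≤ 5.
Hence |t^2 − 4| ≤ 5|t + 2|, which is < eps once |t + 2| < eps/5.
Take delta = min(1, eps/5). If 0 < |t + 2| < delta then both bounds hold and |t^2 − 4| ≤ 5|t + 2| < 5·(eps/5) = eps.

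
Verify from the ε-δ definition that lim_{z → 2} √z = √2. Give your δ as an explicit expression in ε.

Suppose ε > 0. We want δ > 0 such that 0 < |z − 2| < δ implies |√z − √2| < ε.
Multiplying by the conjugate, |√z − √2| = |z − 2|/(√z + √2).
Restrict δ ≤ 2 so that |z − 2| < 2 forces z > 0, and then √z + √2 > √2.
Hence |√z − √2| < |z − 2|/√2, which is < ε once |z − 2| < √2·ε.
Take δ = min(2, √2·ε). If 0 < |z − 2| < δ then z > 0 and |√z − √2| < |z − 2|/√2 < ε.

δ = min(2, √2·ε)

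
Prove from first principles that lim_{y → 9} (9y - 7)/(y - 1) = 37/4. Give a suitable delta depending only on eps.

Fix eps > 0. We want delta > 0 with 0 < |y − 9| < delta ⇒ |(9y - 7)/(y - 1) − (37/4)| < eps.
Combining over a common denominator, (9y - 7)/(y - 1) − (37/4) = [(9y - 7)·8 − 74·(y - 1)] / [8·(y - 1)] = -2(y − 9) / (8(y - 1)).
So |(9y - 7)/(y - 1) − (37/4)| = 2|y − 9| / (8·|y − 1|).
Require delta ≤ 4, so |y − 1| ≥ |8| − |y − 9| > 8 − 4 = 4.
Hence |(9y - 7)/(y - 1) − (37/4)| < 2|y − 9|/(8·4) = (1/16)|y − 9|, which is < eps once |y − 9| < 16eps.
Take delta = min(4, 16eps). Then 0 < |y − 9| < delta forces both bounds, so |(9y - 7)/(y - 1) − (37/4)| < eps.

delta = min(4, 16eps)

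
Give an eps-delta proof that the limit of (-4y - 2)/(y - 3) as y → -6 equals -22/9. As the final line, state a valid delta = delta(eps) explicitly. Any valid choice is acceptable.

Suppose eps > 0. We want delta > 0 with 0 < |y + 6| < delta ⇒ |(-4y - 2)/(y - 3) + 22/9| < eps.
Combining over a common denominator, (-4y - 2)/(y - 3) + 22/9 = [(-4y - 2)·(-9) − 22·(y - 3)] / [(-9)·(y - 3)] = 14(y + 6) / ((-9)(y - 3)).
So |(-4y - 2)/(y - 3) + 22/9| = 14|y + 6| / (9·|y − 3|).
Restrict delta ≤ 9/2. Then |y + 6| < 9/2 gives |y − 3| = |(y + 6) + (-9)| ≥ 9 − 9/2 = 9/2.
Hence |(-4y - 2)/(y - 3) + 22/9| < 14|y + 6|/(9·(9/2)) = (28/81)|y + 6|, which is < eps once |y + 6| < (81/28)eps.
Take delta = min(9/2, (81/28)eps). Then 0 < |y + 6| < delta forces both bounds, so |(-4y - 2)/(y - 3) + 22/9| < eps.

delta = min(9/2, (81/28)eps)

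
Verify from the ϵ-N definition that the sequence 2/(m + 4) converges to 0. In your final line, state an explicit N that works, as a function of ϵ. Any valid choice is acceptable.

Suppose ϵ > 0. For m ≥ 1, |2/(m + 4) − 0| = 2/(m + 4) ≤ 2/m.
We need 2/m < ϵ, i.e. m > 2/ϵ.
Take N = 2/ϵ. If m > N then |2/(m + 4)| ≤ 2/m < ϵ.

N = 2/ϵ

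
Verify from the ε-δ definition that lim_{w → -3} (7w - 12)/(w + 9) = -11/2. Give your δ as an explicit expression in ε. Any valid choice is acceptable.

Suppose ε > 0. We want δ > 0 with 0 < |w + 3| < δ ⇒ |(7w - 12)/(w + 9) + 11/2| < ε.
Combining over a common denominator, (7w - 12)/(w + 9) + 11/2 = [(7w - 12)·6 − (-33)·(w + 9)] / [6·(w + 9)] = 75(w + 3) / (6(w + 9)).
So |(7w - 12)/(w + 9) + 11/2| = 75|w + 3| / (6·|w + 9|).
Require δ ≤ 3, so |w + 9| ≥ |6| − |w + 3| > 6 − 3 = 3.
Hence |(7w - 12)/(w + 9) + 11/2| < 75|w + 3|/(6·3) = (25/6)|w + 3|, which is < ε once |w + 3| < (6/25)ε.
Take δ = min(3, (6/25)ε). Then 0 < |w + 3| < δ forces both bounds, so |(7w - 12)/(w + 9) + 11/2| < ε.

δ = min(3, (6/25)ε)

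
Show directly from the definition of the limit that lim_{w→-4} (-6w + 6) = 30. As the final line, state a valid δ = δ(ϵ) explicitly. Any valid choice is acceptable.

Fix ϵ > 0. We need δ > 0 so that 0 < |w + 4| < δ implies |(-6w + 6) − 30| < ϵ.
|(-6w + 6) − 30| = |-6w - 24| = 6|w + 4|.
Thus it suffices that |w + 4| < ϵ/6.
Choosing δ = ϵ/6 gives |(-6w + 6) − 30| = 6|w + 4| < ϵ whenever |w + 4| < δ.

δ = ϵ/6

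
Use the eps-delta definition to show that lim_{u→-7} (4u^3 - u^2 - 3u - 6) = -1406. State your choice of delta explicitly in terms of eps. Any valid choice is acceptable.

delta = min(1, eps/688)

Suppose eps > 0. We want delta > 0 such that 0 < |u + 7| < delta implies |(4u^3 - u^2 - 3u - 6) + 1406| < eps.
(4u^3 - u^2 - 3u - 6) + 1406 = 4u^3 - u^2 - 3u + 1400 = (u + 7)(4u^2 - 29u + 200).
So |(4u^3 - u^2 - 3u - 6) + 1406| = |u + 7|·|4u^2 - 29u + 200|.
Require delta ≤ 1. Then |u + 7| < 1 gives |u| < 8, and by the triangle inequality |4u^2 - 29u + 200| ≤ 4·8^2 + 29·8 + 200 = 688.
Hence |(4u^3 - u^2 - 3u - 6) + 1406| ≤ 688|u + 7| < eps provided |u + 7| < eps/688.
Take delta = min(1, eps/688). Then 0 < |u + 7| < delta gives both |u + 7| < 1 and |u + 7| < eps/688, so |(4u^3 - u^2 - 3u - 6) + 1406| < eps.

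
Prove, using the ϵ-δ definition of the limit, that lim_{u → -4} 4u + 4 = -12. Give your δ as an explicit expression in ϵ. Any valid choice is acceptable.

δ = ϵ/4

Let ϵ > 0. We need δ > 0 so that 0 < |u + 4| < δ implies |(4u + 4) + 12| < ϵ.
|(4u + 4) + 12| = |4u + 16| = 4|u + 4|.
Thus it suffices that |u + 4| < ϵ/4.
Choosing δ = ϵ/4 gives |(4u + 4) + 12| = 4|u + 4| < ϵ whenever |u + 4| < δ.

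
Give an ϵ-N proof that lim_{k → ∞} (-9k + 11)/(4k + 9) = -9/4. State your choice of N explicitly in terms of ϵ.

N = (125/16)/ϵ

Let ϵ > 0 be given. For k ≥ 1, |(-9k + 11)/(4k + 9) + 9/4| = |125|/(4(4k + 9)) = 125/(4(4k + 9)).
Since 4k + 9 ≥ 4k for k ≥ 1, this is ≤ 125/(4·4k) = (125/16)/k.
So |(-9k + 11)/(4k + 9) + 9/4| < ϵ whenever k > (125/16)/ϵ.
Take N = (125/16)/ϵ. If k > N then |(-9k + 11)/(4k + 9) + 9/4| ≤ (125/16)/k < ϵ.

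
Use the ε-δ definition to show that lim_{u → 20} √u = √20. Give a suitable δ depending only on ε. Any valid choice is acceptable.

Fix ε > 0. We want δ > 0 such that 0 < |u − 20| < δ implies |√u − √20| < ε.
Rationalise: √u − √20 = (u − 20)/(√u + √20), so |√u − √20| = |u − 20|/(√u + √20).
Restrict δ ≤ 20 so that |u − 20| < 20 forces u > 0, and then √u + √20 > √20.
Hence |√u − √20| < |u − 20|/√20, which is < ε once |u − 20| < √20·ε.
Take δ = min(20, √20·ε). If 0 < |u − 20| < δ then u > 0 and |√u − √20| < |u − 20|/√20 < ε.

δ = min(20, √20·ε)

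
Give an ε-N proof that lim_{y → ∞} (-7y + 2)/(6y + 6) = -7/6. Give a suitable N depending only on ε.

N = (3/2)/ε

Suppose ε > 0. We seek N > 0 such that y > N implies |(-7y + 2)/(6y + 6) + 7/6| < ε.
(-7y + 2)/(6y + 6) + 7/6 = (6(-7y + 2) − (-7)(6y + 6)) / (6(6y + 6)) = 54/(6(6y + 6)).
For y > 0 we have 6y + 6 > 6y, so |(-7y + 2)/(6y + 6) + 7/6| = 54/(6(6y + 6)) < 54/(6·6y) = (3/2)/y.
Thus |(-7y + 2)/(6y + 6) + 7/6| < ε whenever y > (3/2)/ε.
Take N = (3/2)/ε. If y > N then |(-7y + 2)/(6y + 6) + 7/6| < (3/2)/y < ε.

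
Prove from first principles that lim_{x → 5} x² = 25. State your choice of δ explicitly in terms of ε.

δ = min(2, ε/12)

Fix ε > 0. We seek δ > 0 with 0 < |x − 5| < δ ⇒ |x² − 25| < ε.
Factor: x² − 25 = (x − 5)(x + 5), so |x² − 25| = |x − 5|·|x + 5|.
Impose δ ≤ 2 so that |x| < 7; then |x + 5| ≤ 12.
Hence |x² − 25| ≤ 12|x − 5|, which is < ε once |x − 5| < ε/12.
Take δ = min(2, ε/12). If 0 < |x − 5| < δ then both bounds hold and |x² − 25| ≤ 12|x − 5| < 12·(ε/12) = ε.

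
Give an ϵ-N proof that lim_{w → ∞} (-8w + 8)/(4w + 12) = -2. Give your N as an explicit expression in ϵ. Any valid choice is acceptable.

Let ϵ > 0. We seek N > 0 such that w > N implies |(-8w + 8)/(4w + 12) + 2| < ϵ.
(-8w + 8)/(4w + 12) + 2 = (4(-8w + 8) − (-8)(4w + 12)) / (4(4w + 12)) = 128/(4(4w + 12)).
For w > 0 we have 4w + 12 > 4w, so |(-8w + 8)/(4w + 12) + 2| = 128/(4(4w + 12)) < 128/(4·4w) = 8/w.
Thus |(-8w + 8)/(4w + 12) + 2| < ϵ whenever w > 8/ϵ.
Take N = 8/ϵ. If w > N then |(-8w + 8)/(4w + 12) + 2| < 8/w < ϵ.

N = 8/ϵ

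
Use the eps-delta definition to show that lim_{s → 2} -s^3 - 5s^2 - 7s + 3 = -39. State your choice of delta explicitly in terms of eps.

delta = min(2, eps/65)

Fix eps > 0. We want delta > 0 such that 0 < |s − 2| < delta implies |(-s^3 - 5s^2 - 7s + 3) + 39| < eps.
(-s^3 - 5s^2 - 7s + 3) + 39 = -s^3 - 5s^2 - 7s + 42 = (s − 2)(-s^2 - 7s - 21).
So |(-s^3 - 5s^2 - 7s + 3) + 39| = |s − 2|·|-s^2 - 7s - 21|.
Assume first that |s − 2| < 2, so |s| < 4. Then |-s^2 - 7s - 21| ≤ 4^2 + 7·4 + 21 = 65.
Hence |(-s^3 - 5s^2 - 7s + 3) + 39| ≤ 65|s − 2| < eps provided |s − 2| < eps/65.
Take delta = min(2, eps/65). Then 0 < |s − 2| < delta gives both |s − 2| < 2 and |s − 2| < eps/65, so |(-s^3 - 5s^2 - 7s + 3) + 39| < eps.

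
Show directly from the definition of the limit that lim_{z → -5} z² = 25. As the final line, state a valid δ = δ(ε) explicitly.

δ = min(1, ε/11)

Let ε > 0 be given. We seek δ > 0 with 0 < |z + 5| < δ ⇒ |z² − 25| < ε.
Factor: z² − 25 = (z + 5)(z - 5), so |z² − 25| = |z + 5|·|z - 5|.
Restrict δ ≤ 1. Then |z + 5| < 1 gives |z| < 6, so by the triangle inequality |z - 5| ≤ 6 + 5 = 11.
Hence |z² − 25| ≤ 11|z + 5|, which is < ε once |z + 5| < ε/11.
Take δ = min(1, ε/11). If 0 < |z + 5| < δ then both bounds hold and |z² − 25| ≤ 11|z + 5| < 11·(ε/11) = ε.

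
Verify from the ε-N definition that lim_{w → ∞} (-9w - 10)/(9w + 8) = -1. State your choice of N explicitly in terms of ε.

N = (2/9)/ε

Fix ε > 0. We seek N > 0 such that w > N implies |(-9w - 10)/(9w + 8) + 1| < ε.
(-9w - 10)/(9w + 8) + 1 = (9(-9w - 10) − (-9)(9w + 8)) / (9(9w + 8)) = -18/(9(9w + 8)).
For w > 0 we have 9w + 8 > 9w, so |(-9w - 10)/(9w + 8) + 1| = 18/(9(9w + 8)) < 18/(9·9w) = (2/9)/w.
Thus |(-9w - 10)/(9w + 8) + 1| < ε whenever w > (2/9)/ε.
Take N = (2/9)/ε. If w > N then |(-9w - 10)/(9w + 8) + 1| < (2/9)/w < ε.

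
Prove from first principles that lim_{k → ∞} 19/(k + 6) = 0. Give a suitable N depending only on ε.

Let ε > 0. For k ≥ 1, |19/(k + 6) − 0| = 19/(k + 6) ≤ 19/k.
We need 19/k < ε, i.e. k > 19/ε.
Take N = 19/ε. If k > N then |19/(k + 6)| ≤ 19/k < ε.

N = 19/ε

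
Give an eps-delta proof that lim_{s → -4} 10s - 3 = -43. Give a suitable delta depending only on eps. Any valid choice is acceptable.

delta = eps/10

Suppose eps > 0. We need delta > 0 so that 0 < |s + 4| < delta implies |(10s - 3) + 43| < eps.
Since (10s - 3) + 43 = 10(s + 4), we have |(10s - 3) + 43| = 10|s + 4|.
Thus it suffices that |s + 4| < eps/10.
Choosing delta = eps/10 gives |(10s - 3) + 43| = 10|s + 4| < eps whenever |s + 4| < delta.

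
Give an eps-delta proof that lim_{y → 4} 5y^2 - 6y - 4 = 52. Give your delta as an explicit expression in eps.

Let eps > 0 be given. We want delta > 0 such that 0 < |y − 4| < delta implies |(5y^2 - 6y - 4) − 52| < eps.
(5y^2 - 6y - 4) − 52 = 5y^2 - 6y - 56 = (y − 4)(5y + 14).
So |(5y^2 - 6y - 4) − 52| = |y − 4|·|5y + 14|.
Require delta ≤ 1. Then |y − 4| < 1 gives |y| < 5, and by the triangle inequality |5y + 14| ≤ 5·5 + 14 = 39.
Hence |(5y^2 - 6y - 4) − 52| ≤ 39|y − 4| < eps provided |y − 4| < eps/39.
Take delta = min(1, eps/39). Then 0 < |y − 4| < delta gives both |y − 4| < 1 and |y − 4| < eps/39, so |(5y^2 - 6y - 4) − 52| < eps.

delta = min(1, eps/39)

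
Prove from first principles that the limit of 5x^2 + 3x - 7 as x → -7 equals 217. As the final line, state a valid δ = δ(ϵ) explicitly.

δ = min(1, ϵ/72)

Suppose ϵ > 0. We want δ > 0 such that 0 < |x + 7| < δ implies |(5x^2 + 3x - 7) − 217| < ϵ.
(5x^2 + 3x - 7) − 217 = 5x^2 + 3x - 224 = (x + 7)(5x - 32).
So |(5x^2 + 3x - 7) − 217| = |x + 7|·|5x - 32|.
Assume first that |x + 7| < 1, so |x| < 8. Then |5x - 32| ≤ 5·8 + 32 = 72.
Hence |(5x^2 + 3x - 7) − 217| ≤ 72|x + 7| < ϵ provided |x + 7| < ϵ/72.
Choosing δ = min(1, ϵ/72) ensures both conditions, hence |(5x^2 + 3x - 7) − 217| < ϵ.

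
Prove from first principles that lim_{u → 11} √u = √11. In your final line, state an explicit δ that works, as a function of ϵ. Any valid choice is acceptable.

δ = min(11, √11·ϵ)

Let ϵ > 0. We want δ > 0 such that 0 < |u − 11| < δ implies |√u − √11| < ϵ.
Multiplying by the conjugate, |√u − √11| = |u − 11|/(√u + √11).
Restrict δ ≤ 11 so that |u − 11| < 11 forces u > 0, and then √u + √11 > √11.
Hence |√u − √11| < |u − 11|/√11, which is < ϵ once |u − 11| < √11·ϵ.
Take δ = min(11, √11·ϵ). If 0 < |u − 11| < δ then u > 0 and |√u − √11| < |u − 11|/√11 < ϵ.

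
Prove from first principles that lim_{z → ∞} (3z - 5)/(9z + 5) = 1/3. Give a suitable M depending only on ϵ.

Fix ϵ > 0. We seek M > 0 such that z > M implies |(3z - 5)/(9z + 5) − (1/3)| < ϵ.
(3z - 5)/(9z + 5) − (1/3) = (9(3z - 5) − 3(9z + 5)) / (9(9z + 5)) = -60/(9(9z + 5)).
For z > 0 we have 9z + 5 > 9z, so |(3z - 5)/(9z + 5) − (1/3)| = 60/(9(9z + 5)) < 60/(9·9z) = (20/27)/z.
Thus |(3z - 5)/(9z + 5) − (1/3)| < ϵ whenever z > (20/27)/ϵ.
Take M = (20/27)/ϵ. If z > M then |(3z - 5)/(9z + 5) − (1/3)| < (20/27)/z < ϵ.

M = (20/27)/ϵ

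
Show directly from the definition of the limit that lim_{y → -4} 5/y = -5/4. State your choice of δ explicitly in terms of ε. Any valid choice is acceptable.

δ = min(2, (8/5)ε)

Let ε > 0 be given. We seek δ > 0 such that 0 < |y + 4| < δ implies |5/y + 5/4| < ε.
|5/y + 5/4| = 5·|-4 − y|/(4·|y|) = 5|y + 4|/(4|y|).
Require δ ≤ 2 so that |y| > 4 − 2 = 2, hence 4|y| > 8.
Then |5/y + 5/4| < 5|y + 4|/8, which is < ε when |y + 4| < (8/5)ε.
Take δ = min(2, (8/5)ε). Then 0 < |y + 4| < δ gives both |y + 4| < 2 and |y + 4| < (8/5)ε, so |5/y + 5/4| < ε.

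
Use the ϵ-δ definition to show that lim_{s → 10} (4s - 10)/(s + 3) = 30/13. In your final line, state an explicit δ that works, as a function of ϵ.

Suppose ϵ > 0. We want δ > 0 with 0 < |s − 10| < δ ⇒ |(4s - 10)/(s + 3) − (30/13)| < ϵ.
Combining over a common denominator, (4s - 10)/(s + 3) − (30/13) = [(4s - 10)·13 − 30·(s + 3)] / [13·(s + 3)] = 22(s − 10) / (13(s + 3)).
So |(4s - 10)/(s + 3) − (30/13)| = 22|s − 10| / (13·|s + 3|).
Require δ ≤ 13/2, so |s + 3| ≥ |13| − |s − 10| > 13 − 13/2 = 13/2.
Hence |(4s - 10)/(s + 3) − (30/13)| < 22|s − 10|/(13·(13/2)) = (44/169)|s − 10|, which is < ϵ once |s − 10| < (169/44)ϵ.
Take δ = min(13/2, (169/44)ϵ). Then 0 < |s − 10| < δ forces both bounds, so |(4s - 10)/(s + 3) − (30/13)| < ϵ.

δ = min(13/2, (169/44)ϵ)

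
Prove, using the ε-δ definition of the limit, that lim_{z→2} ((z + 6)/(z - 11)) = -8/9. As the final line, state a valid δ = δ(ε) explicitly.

δ = min(9/2, (81/34)ε)

Let ε > 0 be given. We want δ > 0 with 0 < |z − 2| < δ ⇒ |(z + 6)/(z - 11) + 8/9| < ε.
Combining over a common denominator, (z + 6)/(z - 11) + 8/9 = [(z + 6)·(-9) − 8·(z - 11)] / [(-9)·(z - 11)] = -17(z − 2) / ((-9)(z - 11)).
So |(z + 6)/(z - 11) + 8/9| = 17|z − 2| / (9·|z − 11|).
Restrict δ ≤ 9/2. Then |z − 2| < 9/2 gives |z − 11| = |(z − 2) + (-9)| ≥ 9 − 9/2 = 9/2.
Hence |(z + 6)/(z - 11) + 8/9| < 17|z − 2|/(9·(9/2)) = (34/81)|z − 2|, which is < ε once |z − 2| < (81/34)ε.
Take δ = min(9/2, (81/34)ε). Then 0 < |z − 2| < δ forces both bounds, so |(z + 6)/(z - 11) + 8/9| < ε.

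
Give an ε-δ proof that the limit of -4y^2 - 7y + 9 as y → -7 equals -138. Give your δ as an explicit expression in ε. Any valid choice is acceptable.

δ = min(1, ε/53)

Let ε > 0. We want δ > 0 such that 0 < |y + 7| < δ implies |(-4y^2 - 7y + 9) + 138| < ε.
(-4y^2 - 7y + 9) + 138 = -4y^2 - 7y + 147 = (y + 7)(-4y + 21).
So |(-4y^2 - 7y + 9) + 138| = |y + 7|·|-4y + 21|.
Assume first that |y + 7| < 1, so |y| < 8. Then |-4y + 21| ≤ 4·8 + 21 = 53.
Hence |(-4y^2 - 7y + 9) + 138| ≤ 53|y + 7| < ε provided |y + 7| < ε/53.
Take δ = min(1, ε/53). Then 0 < |y + 7| < δ gives both |y + 7| < 1 and |y + 7| < ε/53, so |(-4y^2 - 7y + 9) + 138| < ε.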